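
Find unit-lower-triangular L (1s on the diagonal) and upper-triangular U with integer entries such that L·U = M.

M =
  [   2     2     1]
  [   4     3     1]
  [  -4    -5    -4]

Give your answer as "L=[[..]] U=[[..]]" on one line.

  r1 -= 2·r0 → [0,-1,-1]
  r2 -= -2·r0 → [0,-1,-2]
  r2 -= 1·r1 → [0,0,-1]

L=[[1,0,0],[2,1,0],[-2,1,1]] U=[[2,2,1],[0,-1,-1],[0,0,-1]]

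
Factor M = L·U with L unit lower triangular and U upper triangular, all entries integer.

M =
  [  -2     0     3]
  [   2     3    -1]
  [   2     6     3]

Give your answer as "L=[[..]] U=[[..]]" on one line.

  r1 -= -1·r0 → [0,3,2]
  r2 -= -1·r0 → [0,6,6]
  r2 -= 2·r1 → [0,0,2]

L=[[1,0,0],[-1,1,0],[-1,2,1]] U=[[-2,0,3],[0,3,2],[0,0,2]]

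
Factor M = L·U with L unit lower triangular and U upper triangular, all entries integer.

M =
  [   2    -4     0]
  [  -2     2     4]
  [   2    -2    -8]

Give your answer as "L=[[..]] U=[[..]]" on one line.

  row1 -= -1·row0 → [0,-2,4]
  row2 -= 1·row0 → [0,2,-8]
  row2 -= -1·row1 → [0,0,-4]

L=[[1,0,0],[-1,1,0],[1,-1,1]] U=[[2,-4,0],[0,-2,4],[0,0,-4]]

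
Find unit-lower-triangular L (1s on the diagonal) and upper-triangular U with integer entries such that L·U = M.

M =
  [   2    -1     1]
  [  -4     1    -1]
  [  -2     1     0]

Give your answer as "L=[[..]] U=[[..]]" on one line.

  row1 -= -2·row0 → [0,-1,1]
  row2 -= -1·row0 → [0,0,1]
  row2 -= 0·row1 → [0,0,1]

L=[[1,0,0],[-2,1,0],[-1,0,1]] U=[[2,-1,1],[0,-1,1],[0,0,1]]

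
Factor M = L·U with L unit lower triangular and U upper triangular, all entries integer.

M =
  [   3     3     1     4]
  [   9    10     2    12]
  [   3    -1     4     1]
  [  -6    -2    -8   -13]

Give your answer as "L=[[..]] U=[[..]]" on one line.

  row1 -= 3·row0 → [0,1,-1,0]
  row2 -= 1·row0 → [0,-4,3,-3]
  row3 -= -2·row0 → [0,4,-6,-5]
  row2 -= -4·row1 → [0,0,-1,-3]
  row3 -= 4·row1 → [0,0,-2,-5]
  row3 -= 2·row2 → [0,0,0,1]

L=[[1,0,0,0],[3,1,0,0],[1,-4,1,0],[-2,4,2,1]] U=[[3,3,1,4],[0,1,-1,0],[0,0,-1,-3],[0,0,0,1]]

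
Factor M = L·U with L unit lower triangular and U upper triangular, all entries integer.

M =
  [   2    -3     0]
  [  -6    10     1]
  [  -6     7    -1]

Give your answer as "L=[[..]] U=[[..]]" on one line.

  row1 -= -3·row0 → [0,1,1]
  row2 -= -3·row0 → [0,-2,-1]
  row2 -= -2·row1 → [0,0,1]

L=[[1,0,0],[-3,1,0],[-3,-2,1]] U=[[2,-3,0],[0,1,1],[0,0,1]]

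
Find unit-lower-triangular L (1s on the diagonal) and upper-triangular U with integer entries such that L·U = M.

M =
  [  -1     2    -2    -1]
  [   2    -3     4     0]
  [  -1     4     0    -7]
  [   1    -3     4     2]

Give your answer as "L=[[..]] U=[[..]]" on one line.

  row1 -= -2·row0 → [0,1,0,-2]
  row2 -= 1·row0 → [0,2,2,-6]
  row3 -= -1·row0 → [0,-1,2,1]
  row2 -= 2·row1 → [0,0,2,-2]
  row3 -= -1·row1 → [0,0,2,-1]
  row3 -= 1·row2 → [0,0,0,1]

L=[[1,0,0,0],[-2,1,0,0],[1,2,1,0],[-1,-1,1,1]] U=[[-1,2,-2,-1],[0,1,0,-2],[0,0,2,-2],[0,0,0,1]]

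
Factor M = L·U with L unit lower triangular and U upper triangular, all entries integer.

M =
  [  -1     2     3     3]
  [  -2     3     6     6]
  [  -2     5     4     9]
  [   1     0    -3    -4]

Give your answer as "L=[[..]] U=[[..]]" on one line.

L=[[1,0,0,0],[2,1,0,0],[2,-1,1,0],[-1,-2,0,1]] U=[[-1,2,3,3],[0,-1,0,0],[0,0,-2,3],[0,0,0,-1]]

  r1 -= 2·r0 → [0,-1,0,0]
  r2 -= 2·r0 → [0,1,-2,3]
  r3 -= -1·r0 → [0,2,0,-1]
  r2 -= -1·r1 → [0,0,-2,3]
  r3 -= -2·r1 → [0,0,0,-1]
  r3 -= 0·r2 → [0,0,0,-1]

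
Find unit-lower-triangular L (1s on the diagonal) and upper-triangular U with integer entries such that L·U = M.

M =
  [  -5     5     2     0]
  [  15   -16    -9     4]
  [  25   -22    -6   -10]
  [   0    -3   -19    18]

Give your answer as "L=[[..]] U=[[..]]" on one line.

  r1 -= -3·r0 → [0,-1,-3,4]
  r2 -= -5·r0 → [0,3,4,-10]
  r3 -= 0·r0 → [0,-3,-19,18]
  r2 -= -3·r1 → [0,0,-5,2]
  r3 -= 3·r1 → [0,0,-10,6]
  r3 -= 2·r2 → [0,0,0,2]

L=[[1,0,0,0],[-3,1,0,0],[-5,-3,1,0],[0,3,2,1]] U=[[-5,5,2,0],[0,-1,-3,4],[0,0,-5,2],[0,0,0,2]]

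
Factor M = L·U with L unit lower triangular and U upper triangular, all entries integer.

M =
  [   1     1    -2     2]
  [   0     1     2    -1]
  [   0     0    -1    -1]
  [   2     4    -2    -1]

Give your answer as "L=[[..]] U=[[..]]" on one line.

L=[[1,0,0,0],[0,1,0,0],[0,0,1,0],[2,2,2,1]] U=[[1,1,-2,2],[0,1,2,-1],[0,0,-1,-1],[0,0,0,-1]]

  R1 -= 0·R0 → [0,1,2,-1]
  R2 -= 0·R0 → [0,0,-1,-1]
  R3 -= 2·R0 → [0,2,2,-5]
  R2 -= 0·R1 → [0,0,-1,-1]
  R3 -= 2·R1 → [0,0,-2,-3]
  R3 -= 2·R2 → [0,0,0,-1]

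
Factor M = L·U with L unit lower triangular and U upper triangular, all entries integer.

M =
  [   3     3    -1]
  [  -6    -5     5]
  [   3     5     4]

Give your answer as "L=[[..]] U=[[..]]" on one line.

  row1 -= -2·row0 → [0,1,3]
  row2 -= 1·row0 → [0,2,5]
  row2 -= 2·row1 → [0,0,-1]

L=[[1,0,0],[-2,1,0],[1,2,1]] U=[[3,3,-1],[0,1,3],[0,0,-1]]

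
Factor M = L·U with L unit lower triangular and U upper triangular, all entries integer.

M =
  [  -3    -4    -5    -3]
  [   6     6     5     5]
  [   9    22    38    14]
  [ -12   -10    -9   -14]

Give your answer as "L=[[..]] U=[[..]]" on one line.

L=[[1,0,0,0],[-2,1,0,0],[-3,-5,1,0],[4,-3,2,1]] U=[[-3,-4,-5,-3],[0,-2,-5,-1],[0,0,-2,0],[0,0,0,-5]]

  r1 -= -2·r0 → [0,-2,-5,-1]
  r2 -= -3·r0 → [0,10,23,5]
  r3 -= 4·r0 → [0,6,11,-2]
  r2 -= -5·r1 → [0,0,-2,0]
  r3 -= -3·r1 → [0,0,-4,-5]
  r3 -= 2·r2 → [0,0,0,-5]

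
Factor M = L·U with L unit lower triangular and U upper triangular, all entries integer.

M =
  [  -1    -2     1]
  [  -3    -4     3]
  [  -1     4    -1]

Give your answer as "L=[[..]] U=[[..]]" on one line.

L=[[1,0,0],[3,1,0],[1,3,1]] U=[[-1,-2,1],[0,2,0],[0,0,-2]]

  R1 -= 3·R0 → [0,2,0]
  R2 -= 1·R0 → [0,6,-2]
  R2 -= 3·R1 → [0,0,-2]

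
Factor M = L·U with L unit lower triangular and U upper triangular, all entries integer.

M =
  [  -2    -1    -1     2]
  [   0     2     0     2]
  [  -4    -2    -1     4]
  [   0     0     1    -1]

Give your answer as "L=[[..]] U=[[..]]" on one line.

  r1 -= 0·r0 → [0,2,0,2]
  r2 -= 2·r0 → [0,0,1,0]
  r3 -= 0·r0 → [0,0,1,-1]
  r2 -= 0·r1 → [0,0,1,0]
  r3 -= 0·r1 → [0,0,1,-1]
  r3 -= 1·r2 → [0,0,0,-1]

L=[[1,0,0,0],[0,1,0,0],[2,0,1,0],[0,0,1,1]] U=[[-2,-1,-1,2],[0,2,0,2],[0,0,1,0],[0,0,0,-1]]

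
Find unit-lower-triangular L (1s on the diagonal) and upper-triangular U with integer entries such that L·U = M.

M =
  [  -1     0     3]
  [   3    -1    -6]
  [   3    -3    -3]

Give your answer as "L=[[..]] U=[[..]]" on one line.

  row1 -= -3·row0 → [0,-1,3]
  row2 -= -3·row0 → [0,-3,6]
  row2 -= 3·row1 → [0,0,-3]

L=[[1,0,0],[-3,1,0],[-3,3,1]] U=[[-1,0,3],[0,-1,3],[0,0,-3]]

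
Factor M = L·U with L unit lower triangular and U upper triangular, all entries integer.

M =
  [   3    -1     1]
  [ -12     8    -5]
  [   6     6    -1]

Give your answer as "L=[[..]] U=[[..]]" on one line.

  row1 -= -4·row0 → [0,4,-1]
  row2 -= 2·row0 → [0,8,-3]
  row2 -= 2·row1 → [0,0,-1]

L=[[1,0,0],[-4,1,0],[2,2,1]] U=[[3,-1,1],[0,4,-1],[0,0,-1]]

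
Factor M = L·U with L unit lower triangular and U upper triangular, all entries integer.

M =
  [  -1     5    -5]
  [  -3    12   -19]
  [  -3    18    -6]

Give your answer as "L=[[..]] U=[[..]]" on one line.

L=[[1,0,0],[3,1,0],[3,-1,1]] U=[[-1,5,-5],[0,-3,-4],[0,0,5]]

  row1 -= 3·row0 → [0,-3,-4]
  row2 -= 3·row0 → [0,3,9]
  row2 -= -1·row1 → [0,0,5]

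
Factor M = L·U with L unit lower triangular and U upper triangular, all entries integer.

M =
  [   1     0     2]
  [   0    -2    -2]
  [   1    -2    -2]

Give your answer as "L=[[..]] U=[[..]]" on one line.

L=[[1,0,0],[0,1,0],[1,1,1]] U=[[1,0,2],[0,-2,-2],[0,0,-2]]

  r1 -= 0·r0 → [0,-2,-2]
  r2 -= 1·r0 → [0,-2,-4]
  r2 -= 1·r1 → [0,0,-2]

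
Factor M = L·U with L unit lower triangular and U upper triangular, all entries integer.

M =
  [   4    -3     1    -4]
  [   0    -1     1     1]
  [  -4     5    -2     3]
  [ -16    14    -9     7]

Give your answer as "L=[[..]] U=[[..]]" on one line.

  r1 -= 0·r0 → [0,-1,1,1]
  r2 -= -1·r0 → [0,2,-1,-1]
  r3 -= -4·r0 → [0,2,-5,-9]
  r2 -= -2·r1 → [0,0,1,1]
  r3 -= -2·r1 → [0,0,-3,-7]
  r3 -= -3·r2 → [0,0,0,-4]

L=[[1,0,0,0],[0,1,0,0],[-1,-2,1,0],[-4,-2,-3,1]] U=[[4,-3,1,-4],[0,-1,1,1],[0,0,1,1],[0,0,0,-4]]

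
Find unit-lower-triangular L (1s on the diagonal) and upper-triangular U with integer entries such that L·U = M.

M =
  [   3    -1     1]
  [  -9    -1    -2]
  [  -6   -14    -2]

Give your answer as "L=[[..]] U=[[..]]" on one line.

  R1 -= -3·R0 → [0,-4,1]
  R2 -= -2·R0 → [0,-16,0]
  R2 -= 4·R1 → [0,0,-4]

L=[[1,0,0],[-3,1,0],[-2,4,1]] U=[[3,-1,1],[0,-4,1],[0,0,-4]]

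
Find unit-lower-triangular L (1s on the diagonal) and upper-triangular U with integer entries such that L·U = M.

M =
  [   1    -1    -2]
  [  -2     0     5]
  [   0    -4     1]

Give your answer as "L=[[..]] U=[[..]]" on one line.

  r1 -= -2·r0 → [0,-2,1]
  r2 -= 0·r0 → [0,-4,1]
  r2 -= 2·r1 → [0,0,-1]

L=[[1,0,0],[-2,1,0],[0,2,1]] U=[[1,-1,-2],[0,-2,1],[0,0,-1]]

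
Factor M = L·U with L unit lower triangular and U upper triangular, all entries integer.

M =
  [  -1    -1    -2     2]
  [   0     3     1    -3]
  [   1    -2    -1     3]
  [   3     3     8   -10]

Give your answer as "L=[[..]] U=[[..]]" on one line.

L=[[1,0,0,0],[0,1,0,0],[-1,-1,1,0],[-3,0,-1,1]] U=[[-1,-1,-2,2],[0,3,1,-3],[0,0,-2,2],[0,0,0,-2]]

  R1 -= 0·R0 → [0,3,1,-3]
  R2 -= -1·R0 → [0,-3,-3,5]
  R3 -= -3·R0 → [0,0,2,-4]
  R2 -= -1·R1 → [0,0,-2,2]
  R3 -= 0·R1 → [0,0,2,-4]
  R3 -= -1·R2 → [0,0,0,-2]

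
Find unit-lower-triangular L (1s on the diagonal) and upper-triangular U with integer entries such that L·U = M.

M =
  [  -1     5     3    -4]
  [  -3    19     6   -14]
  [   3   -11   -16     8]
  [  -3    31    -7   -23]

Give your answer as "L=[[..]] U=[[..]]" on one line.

L=[[1,0,0,0],[3,1,0,0],[-3,1,1,0],[3,4,1,1]] U=[[-1,5,3,-4],[0,4,-3,-2],[0,0,-4,-2],[0,0,0,-1]]

  row1 -= 3·row0 → [0,4,-3,-2]
  row2 -= -3·row0 → [0,4,-7,-4]
  row3 -= 3·row0 → [0,16,-16,-11]
  row2 -= 1·row1 → [0,0,-4,-2]
  row3 -= 4·row1 → [0,0,-4,-3]
  row3 -= 1·row2 → [0,0,0,-1]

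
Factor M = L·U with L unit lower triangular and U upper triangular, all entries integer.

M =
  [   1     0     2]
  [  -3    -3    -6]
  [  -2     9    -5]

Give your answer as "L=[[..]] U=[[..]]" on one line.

L=[[1,0,0],[-3,1,0],[-2,-3,1]] U=[[1,0,2],[0,-3,0],[0,0,-1]]

  r1 -= -3·r0 → [0,-3,0]
  r2 -= -2·r0 → [0,9,-1]
  r2 -= -3·r1 → [0,0,-1]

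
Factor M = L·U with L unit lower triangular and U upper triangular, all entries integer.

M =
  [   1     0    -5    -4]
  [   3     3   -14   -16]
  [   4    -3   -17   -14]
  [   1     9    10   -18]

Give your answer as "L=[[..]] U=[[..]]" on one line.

L=[[1,0,0,0],[3,1,0,0],[4,-1,1,0],[1,3,3,1]] U=[[1,0,-5,-4],[0,3,1,-4],[0,0,4,-2],[0,0,0,4]]

  row1 -= 3·row0 → [0,3,1,-4]
  row2 -= 4·row0 → [0,-3,3,2]
  row3 -= 1·row0 → [0,9,15,-14]
  row2 -= -1·row1 → [0,0,4,-2]
  row3 -= 3·row1 → [0,0,12,-2]
  row3 -= 3·row2 → [0,0,0,4]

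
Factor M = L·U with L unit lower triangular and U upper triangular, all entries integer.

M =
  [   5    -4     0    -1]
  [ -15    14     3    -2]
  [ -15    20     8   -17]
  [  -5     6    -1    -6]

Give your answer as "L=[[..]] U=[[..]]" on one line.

L=[[1,0,0,0],[-3,1,0,0],[-3,4,1,0],[-1,1,1,1]] U=[[5,-4,0,-1],[0,2,3,-5],[0,0,-4,0],[0,0,0,-2]]

  r1 -= -3·r0 → [0,2,3,-5]
  r2 -= -3·r0 → [0,8,8,-20]
  r3 -= -1·r0 → [0,2,-1,-7]
  r2 -= 4·r1 → [0,0,-4,0]
  r3 -= 1·r1 → [0,0,-4,-2]
  r3 -= 1·r2 → [0,0,0,-2]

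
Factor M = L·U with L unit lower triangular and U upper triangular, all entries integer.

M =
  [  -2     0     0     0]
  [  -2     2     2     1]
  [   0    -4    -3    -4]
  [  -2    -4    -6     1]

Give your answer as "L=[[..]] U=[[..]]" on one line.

  r1 -= 1·r0 → [0,2,2,1]
  r2 -= 0·r0 → [0,-4,-3,-4]
  r3 -= 1·r0 → [0,-4,-6,1]
  r2 -= -2·r1 → [0,0,1,-2]
  r3 -= -2·r1 → [0,0,-2,3]
  r3 -= -2·r2 → [0,0,0,-1]

L=[[1,0,0,0],[1,1,0,0],[0,-2,1,0],[1,-2,-2,1]] U=[[-2,0,0,0],[0,2,2,1],[0,0,1,-2],[0,0,0,-1]]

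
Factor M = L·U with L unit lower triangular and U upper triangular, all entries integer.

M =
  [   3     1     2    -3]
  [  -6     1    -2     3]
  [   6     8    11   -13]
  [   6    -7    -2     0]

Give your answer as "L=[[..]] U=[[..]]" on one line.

  R1 -= -2·R0 → [0,3,2,-3]
  R2 -= 2·R0 → [0,6,7,-7]
  R3 -= 2·R0 → [0,-9,-6,6]
  R2 -= 2·R1 → [0,0,3,-1]
  R3 -= -3·R1 → [0,0,0,-3]
  R3 -= 0·R2 → [0,0,0,-3]

L=[[1,0,0,0],[-2,1,0,0],[2,2,1,0],[2,-3,0,1]] U=[[3,1,2,-3],[0,3,2,-3],[0,0,3,-1],[0,0,0,-3]]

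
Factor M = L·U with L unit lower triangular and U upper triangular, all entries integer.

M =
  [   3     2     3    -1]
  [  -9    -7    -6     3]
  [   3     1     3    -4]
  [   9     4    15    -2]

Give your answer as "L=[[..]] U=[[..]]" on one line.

L=[[1,0,0,0],[-3,1,0,0],[1,1,1,0],[3,2,0,1]] U=[[3,2,3,-1],[0,-1,3,0],[0,0,-3,-3],[0,0,0,1]]

  r1 -= -3·r0 → [0,-1,3,0]
  r2 -= 1·r0 → [0,-1,0,-3]
  r3 -= 3·r0 → [0,-2,6,1]
  r2 -= 1·r1 → [0,0,-3,-3]
  r3 -= 2·r1 → [0,0,0,1]
  r3 -= 0·r2 → [0,0,0,1]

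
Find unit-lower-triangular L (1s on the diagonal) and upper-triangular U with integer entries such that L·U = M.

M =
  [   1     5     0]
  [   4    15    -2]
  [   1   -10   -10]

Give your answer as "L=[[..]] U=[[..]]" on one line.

  R1 -= 4·R0 → [0,-5,-2]
  R2 -= 1·R0 → [0,-15,-10]
  R2 -= 3·R1 → [0,0,-4]

L=[[1,0,0],[4,1,0],[1,3,1]] U=[[1,5,0],[0,-5,-2],[0,0,-4]]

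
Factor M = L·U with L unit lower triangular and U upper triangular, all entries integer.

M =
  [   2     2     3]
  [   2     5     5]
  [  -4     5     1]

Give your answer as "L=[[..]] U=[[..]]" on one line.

  r1 -= 1·r0 → [0,3,2]
  r2 -= -2·r0 → [0,9,7]
  r2 -= 3·r1 → [0,0,1]

L=[[1,0,0],[1,1,0],[-2,3,1]] U=[[2,2,3],[0,3,2],[0,0,1]]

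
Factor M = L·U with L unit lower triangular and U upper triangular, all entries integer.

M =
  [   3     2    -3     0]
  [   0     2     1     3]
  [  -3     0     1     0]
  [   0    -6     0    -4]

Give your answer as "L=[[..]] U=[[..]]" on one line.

L=[[1,0,0,0],[0,1,0,0],[-1,1,1,0],[0,-3,-1,1]] U=[[3,2,-3,0],[0,2,1,3],[0,0,-3,-3],[0,0,0,2]]

  r1 -= 0·r0 → [0,2,1,3]
  r2 -= -1·r0 → [0,2,-2,0]
  r3 -= 0·r0 → [0,-6,0,-4]
  r2 -= 1·r1 → [0,0,-3,-3]
  r3 -= -3·r1 → [0,0,3,5]
  r3 -= -1·r2 → [0,0,0,2]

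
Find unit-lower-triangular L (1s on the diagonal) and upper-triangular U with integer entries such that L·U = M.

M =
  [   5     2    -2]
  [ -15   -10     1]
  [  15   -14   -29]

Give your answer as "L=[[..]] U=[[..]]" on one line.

L=[[1,0,0],[-3,1,0],[3,5,1]] U=[[5,2,-2],[0,-4,-5],[0,0,2]]

  row1 -= -3·row0 → [0,-4,-5]
  row2 -= 3·row0 → [0,-20,-23]
  row2 -= 5·row1 → [0,0,2]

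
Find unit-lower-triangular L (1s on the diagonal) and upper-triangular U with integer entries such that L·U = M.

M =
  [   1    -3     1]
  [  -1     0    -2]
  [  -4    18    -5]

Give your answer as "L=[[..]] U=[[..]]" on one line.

  R1 -= -1·R0 → [0,-3,-1]
  R2 -= -4·R0 → [0,6,-1]
  R2 -= -2·R1 → [0,0,-3]

L=[[1,0,0],[-1,1,0],[-4,-2,1]] U=[[1,-3,1],[0,-3,-1],[0,0,-3]]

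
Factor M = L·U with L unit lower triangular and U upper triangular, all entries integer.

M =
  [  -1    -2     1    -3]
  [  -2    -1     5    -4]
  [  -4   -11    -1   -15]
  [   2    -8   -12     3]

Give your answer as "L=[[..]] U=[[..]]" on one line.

L=[[1,0,0,0],[2,1,0,0],[4,-1,1,0],[-2,-4,-1,1]] U=[[-1,-2,1,-3],[0,3,3,2],[0,0,-2,-1],[0,0,0,4]]

  r1 -= 2·r0 → [0,3,3,2]
  r2 -= 4·r0 → [0,-3,-5,-3]
  r3 -= -2·r0 → [0,-12,-10,-3]
  r2 -= -1·r1 → [0,0,-2,-1]
  r3 -= -4·r1 → [0,0,2,5]
  r3 -= -1·r2 → [0,0,0,4]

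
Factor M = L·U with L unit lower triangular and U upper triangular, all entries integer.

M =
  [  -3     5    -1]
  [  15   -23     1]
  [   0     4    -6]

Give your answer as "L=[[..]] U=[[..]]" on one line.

L=[[1,0,0],[-5,1,0],[0,2,1]] U=[[-3,5,-1],[0,2,-4],[0,0,2]]

  row1 -= -5·row0 → [0,2,-4]
  row2 -= 0·row0 → [0,4,-6]
  row2 -= 2·row1 → [0,0,2]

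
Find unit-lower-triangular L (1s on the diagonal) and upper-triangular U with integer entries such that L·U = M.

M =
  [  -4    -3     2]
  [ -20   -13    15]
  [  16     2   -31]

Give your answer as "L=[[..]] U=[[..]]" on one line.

L=[[1,0,0],[5,1,0],[-4,-5,1]] U=[[-4,-3,2],[0,2,5],[0,0,2]]

  row1 -= 5·row0 → [0,2,5]
  row2 -= -4·row0 → [0,-10,-23]
  row2 -= -5·row1 → [0,0,2]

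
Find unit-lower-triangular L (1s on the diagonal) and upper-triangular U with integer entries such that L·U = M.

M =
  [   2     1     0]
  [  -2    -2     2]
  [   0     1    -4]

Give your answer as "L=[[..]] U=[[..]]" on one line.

L=[[1,0,0],[-1,1,0],[0,-1,1]] U=[[2,1,0],[0,-1,2],[0,0,-2]]

  r1 -= -1·r0 → [0,-1,2]
  r2 -= 0·r0 → [0,1,-4]
  r2 -= -1·r1 → [0,0,-2]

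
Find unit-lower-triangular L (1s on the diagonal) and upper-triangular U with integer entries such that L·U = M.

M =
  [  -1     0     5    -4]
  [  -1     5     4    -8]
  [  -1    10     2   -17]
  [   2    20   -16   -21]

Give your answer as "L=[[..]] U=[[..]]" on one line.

L=[[1,0,0,0],[1,1,0,0],[1,2,1,0],[-2,4,2,1]] U=[[-1,0,5,-4],[0,5,-1,-4],[0,0,-1,-5],[0,0,0,-3]]

  R1 -= 1·R0 → [0,5,-1,-4]
  R2 -= 1·R0 → [0,10,-3,-13]
  R3 -= -2·R0 → [0,20,-6,-29]
  R2 -= 2·R1 → [0,0,-1,-5]
  R3 -= 4·R1 → [0,0,-2,-13]
  R3 -= 2·R2 → [0,0,0,-3]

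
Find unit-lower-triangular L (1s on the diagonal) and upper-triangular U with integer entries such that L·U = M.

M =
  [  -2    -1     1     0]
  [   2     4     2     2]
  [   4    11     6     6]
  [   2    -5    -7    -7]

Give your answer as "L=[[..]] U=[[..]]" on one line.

  r1 -= -1·r0 → [0,3,3,2]
  r2 -= -2·r0 → [0,9,8,6]
  r3 -= -1·r0 → [0,-6,-6,-7]
  r2 -= 3·r1 → [0,0,-1,0]
  r3 -= -2·r1 → [0,0,0,-3]
  r3 -= 0·r2 → [0,0,0,-3]

L=[[1,0,0,0],[-1,1,0,0],[-2,3,1,0],[-1,-2,0,1]] U=[[-2,-1,1,0],[0,3,3,2],[0,0,-1,0],[0,0,0,-3]]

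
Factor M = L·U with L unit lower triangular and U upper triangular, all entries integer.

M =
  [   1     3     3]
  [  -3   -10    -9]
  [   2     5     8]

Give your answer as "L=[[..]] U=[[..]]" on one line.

L=[[1,0,0],[-3,1,0],[2,1,1]] U=[[1,3,3],[0,-1,0],[0,0,2]]

  row1 -= -3·row0 → [0,-1,0]
  row2 -= 2·row0 → [0,-1,2]
  row2 -= 1·row1 → [0,0,2]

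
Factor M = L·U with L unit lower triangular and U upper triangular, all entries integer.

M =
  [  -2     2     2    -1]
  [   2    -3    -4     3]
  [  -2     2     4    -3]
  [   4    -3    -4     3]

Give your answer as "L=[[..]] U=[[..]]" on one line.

L=[[1,0,0,0],[-1,1,0,0],[1,0,1,0],[-2,-1,-1,1]] U=[[-2,2,2,-1],[0,-1,-2,2],[0,0,2,-2],[0,0,0,1]]

  row1 -= -1·row0 → [0,-1,-2,2]
  row2 -= 1·row0 → [0,0,2,-2]
  row3 -= -2·row0 → [0,1,0,1]
  row2 -= 0·row1 → [0,0,2,-2]
  row3 -= -1·row1 → [0,0,-2,3]
  row3 -= -1·row2 → [0,0,0,1]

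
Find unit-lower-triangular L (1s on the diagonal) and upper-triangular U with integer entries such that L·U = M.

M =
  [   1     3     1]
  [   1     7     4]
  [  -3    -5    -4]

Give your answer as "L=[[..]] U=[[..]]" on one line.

  row1 -= 1·row0 → [0,4,3]
  row2 -= -3·row0 → [0,4,-1]
  row2 -= 1·row1 → [0,0,-4]

L=[[1,0,0],[1,1,0],[-3,1,1]] U=[[1,3,1],[0,4,3],[0,0,-4]]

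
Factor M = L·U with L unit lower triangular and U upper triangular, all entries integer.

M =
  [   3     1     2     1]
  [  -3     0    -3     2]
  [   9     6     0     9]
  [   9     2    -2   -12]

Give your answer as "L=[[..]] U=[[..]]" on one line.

L=[[1,0,0,0],[-1,1,0,0],[3,3,1,0],[3,-1,3,1]] U=[[3,1,2,1],[0,1,-1,3],[0,0,-3,-3],[0,0,0,-3]]

  R1 -= -1·R0 → [0,1,-1,3]
  R2 -= 3·R0 → [0,3,-6,6]
  R3 -= 3·R0 → [0,-1,-8,-15]
  R2 -= 3·R1 → [0,0,-3,-3]
  R3 -= -1·R1 → [0,0,-9,-12]
  R3 -= 3·R2 → [0,0,0,-3]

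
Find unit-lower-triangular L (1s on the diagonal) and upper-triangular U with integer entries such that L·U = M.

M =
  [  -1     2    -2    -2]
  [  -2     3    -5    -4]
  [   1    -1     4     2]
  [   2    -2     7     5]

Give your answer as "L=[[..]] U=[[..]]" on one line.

L=[[1,0,0,0],[2,1,0,0],[-1,-1,1,0],[-2,-2,1,1]] U=[[-1,2,-2,-2],[0,-1,-1,0],[0,0,1,0],[0,0,0,1]]

  r1 -= 2·r0 → [0,-1,-1,0]
  r2 -= -1·r0 → [0,1,2,0]
  r3 -= -2·r0 → [0,2,3,1]
  r2 -= -1·r1 → [0,0,1,0]
  r3 -= -2·r1 → [0,0,1,1]
  r3 -= 1·r2 → [0,0,0,1]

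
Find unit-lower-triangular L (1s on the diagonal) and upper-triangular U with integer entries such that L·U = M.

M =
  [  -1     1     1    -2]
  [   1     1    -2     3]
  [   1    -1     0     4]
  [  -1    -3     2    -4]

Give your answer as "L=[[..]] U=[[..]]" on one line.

L=[[1,0,0,0],[-1,1,0,0],[-1,0,1,0],[1,-2,-1,1]] U=[[-1,1,1,-2],[0,2,-1,1],[0,0,1,2],[0,0,0,2]]

  R1 -= -1·R0 → [0,2,-1,1]
  R2 -= -1·R0 → [0,0,1,2]
  R3 -= 1·R0 → [0,-4,1,-2]
  R2 -= 0·R1 → [0,0,1,2]
  R3 -= -2·R1 → [0,0,-1,0]
  R3 -= -1·R2 → [0,0,0,2]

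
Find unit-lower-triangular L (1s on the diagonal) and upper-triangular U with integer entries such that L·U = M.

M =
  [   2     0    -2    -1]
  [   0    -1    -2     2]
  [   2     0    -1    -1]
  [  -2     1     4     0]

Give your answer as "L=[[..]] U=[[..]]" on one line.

  R1 -= 0·R0 → [0,-1,-2,2]
  R2 -= 1·R0 → [0,0,1,0]
  R3 -= -1·R0 → [0,1,2,-1]
  R2 -= 0·R1 → [0,0,1,0]
  R3 -= -1·R1 → [0,0,0,1]
  R3 -= 0·R2 → [0,0,0,1]

L=[[1,0,0,0],[0,1,0,0],[1,0,1,0],[-1,-1,0,1]] U=[[2,0,-2,-1],[0,-1,-2,2],[0,0,1,0],[0,0,0,1]]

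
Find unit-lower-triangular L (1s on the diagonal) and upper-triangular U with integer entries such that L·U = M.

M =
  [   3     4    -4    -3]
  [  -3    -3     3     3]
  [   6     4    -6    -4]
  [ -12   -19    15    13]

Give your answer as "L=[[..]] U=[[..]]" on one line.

L=[[1,0,0,0],[-1,1,0,0],[2,-4,1,0],[-4,-3,2,1]] U=[[3,4,-4,-3],[0,1,-1,0],[0,0,-2,2],[0,0,0,-3]]

  R1 -= -1·R0 → [0,1,-1,0]
  R2 -= 2·R0 → [0,-4,2,2]
  R3 -= -4·R0 → [0,-3,-1,1]
  R2 -= -4·R1 → [0,0,-2,2]
  R3 -= -3·R1 → [0,0,-4,1]
  R3 -= 2·R2 → [0,0,0,-3]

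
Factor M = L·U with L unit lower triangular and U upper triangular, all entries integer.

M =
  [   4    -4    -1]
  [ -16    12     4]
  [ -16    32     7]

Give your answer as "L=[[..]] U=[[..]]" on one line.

  row1 -= -4·row0 → [0,-4,0]
  row2 -= -4·row0 → [0,16,3]
  row2 -= -4·row1 → [0,0,3]

L=[[1,0,0],[-4,1,0],[-4,-4,1]] U=[[4,-4,-1],[0,-4,0],[0,0,3]]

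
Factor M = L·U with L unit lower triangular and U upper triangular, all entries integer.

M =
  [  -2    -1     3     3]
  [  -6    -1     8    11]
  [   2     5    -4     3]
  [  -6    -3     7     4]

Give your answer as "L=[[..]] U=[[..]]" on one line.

L=[[1,0,0,0],[3,1,0,0],[-1,2,1,0],[3,0,-2,1]] U=[[-2,-1,3,3],[0,2,-1,2],[0,0,1,2],[0,0,0,-1]]

  R1 -= 3·R0 → [0,2,-1,2]
  R2 -= -1·R0 → [0,4,-1,6]
  R3 -= 3·R0 → [0,0,-2,-5]
  R2 -= 2·R1 → [0,0,1,2]
  R3 -= 0·R1 → [0,0,-2,-5]
  R3 -= -2·R2 → [0,0,0,-1]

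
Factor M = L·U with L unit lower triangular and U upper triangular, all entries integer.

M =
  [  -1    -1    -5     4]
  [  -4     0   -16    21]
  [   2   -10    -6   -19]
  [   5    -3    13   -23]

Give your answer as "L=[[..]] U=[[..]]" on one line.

L=[[1,0,0,0],[4,1,0,0],[-2,-3,1,0],[-5,-2,1,1]] U=[[-1,-1,-5,4],[0,4,4,5],[0,0,-4,4],[0,0,0,3]]

  R1 -= 4·R0 → [0,4,4,5]
  R2 -= -2·R0 → [0,-12,-16,-11]
  R3 -= -5·R0 → [0,-8,-12,-3]
  R2 -= -3·R1 → [0,0,-4,4]
  R3 -= -2·R1 → [0,0,-4,7]
  R3 -= 1·R2 → [0,0,0,3]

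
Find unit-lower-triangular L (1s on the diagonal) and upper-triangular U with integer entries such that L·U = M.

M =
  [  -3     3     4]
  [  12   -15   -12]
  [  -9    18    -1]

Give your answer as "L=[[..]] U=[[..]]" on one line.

  R1 -= -4·R0 → [0,-3,4]
  R2 -= 3·R0 → [0,9,-13]
  R2 -= -3·R1 → [0,0,-1]

L=[[1,0,0],[-4,1,0],[3,-3,1]] U=[[-3,3,4],[0,-3,4],[0,0,-1]]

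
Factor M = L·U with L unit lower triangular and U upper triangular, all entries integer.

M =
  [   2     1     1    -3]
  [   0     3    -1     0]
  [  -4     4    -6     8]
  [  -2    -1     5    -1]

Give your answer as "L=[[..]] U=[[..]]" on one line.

L=[[1,0,0,0],[0,1,0,0],[-2,2,1,0],[-1,0,-3,1]] U=[[2,1,1,-3],[0,3,-1,0],[0,0,-2,2],[0,0,0,2]]

  row1 -= 0·row0 → [0,3,-1,0]
  row2 -= -2·row0 → [0,6,-4,2]
  row3 -= -1·row0 → [0,0,6,-4]
  row2 -= 2·row1 → [0,0,-2,2]
  row3 -= 0·row1 → [0,0,6,-4]
  row3 -= -3·row2 → [0,0,0,2]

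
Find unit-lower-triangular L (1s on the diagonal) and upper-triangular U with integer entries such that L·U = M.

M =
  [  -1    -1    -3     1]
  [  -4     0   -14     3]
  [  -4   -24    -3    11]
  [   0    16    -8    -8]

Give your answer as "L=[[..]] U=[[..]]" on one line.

L=[[1,0,0,0],[4,1,0,0],[4,-5,1,0],[0,4,0,1]] U=[[-1,-1,-3,1],[0,4,-2,-1],[0,0,-1,2],[0,0,0,-4]]

  row1 -= 4·row0 → [0,4,-2,-1]
  row2 -= 4·row0 → [0,-20,9,7]
  row3 -= 0·row0 → [0,16,-8,-8]
  row2 -= -5·row1 → [0,0,-1,2]
  row3 -= 4·row1 → [0,0,0,-4]
  row3 -= 0·row2 → [0,0,0,-4]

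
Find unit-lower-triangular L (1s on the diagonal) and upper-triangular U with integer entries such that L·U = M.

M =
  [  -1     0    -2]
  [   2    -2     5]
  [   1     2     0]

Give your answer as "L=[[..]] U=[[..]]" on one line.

L=[[1,0,0],[-2,1,0],[-1,-1,1]] U=[[-1,0,-2],[0,-2,1],[0,0,-1]]

  R1 -= -2·R0 → [0,-2,1]
  R2 -= -1·R0 → [0,2,-2]
  R2 -= -1·R1 → [0,0,-1]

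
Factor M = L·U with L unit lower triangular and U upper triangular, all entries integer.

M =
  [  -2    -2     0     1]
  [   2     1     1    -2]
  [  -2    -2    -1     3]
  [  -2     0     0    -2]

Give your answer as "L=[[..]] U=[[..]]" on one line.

L=[[1,0,0,0],[-1,1,0,0],[1,0,1,0],[1,-2,-2,1]] U=[[-2,-2,0,1],[0,-1,1,-1],[0,0,-1,2],[0,0,0,-1]]

  R1 -= -1·R0 → [0,-1,1,-1]
  R2 -= 1·R0 → [0,0,-1,2]
  R3 -= 1·R0 → [0,2,0,-3]
  R2 -= 0·R1 → [0,0,-1,2]
  R3 -= -2·R1 → [0,0,2,-5]
  R3 -= -2·R2 → [0,0,0,-1]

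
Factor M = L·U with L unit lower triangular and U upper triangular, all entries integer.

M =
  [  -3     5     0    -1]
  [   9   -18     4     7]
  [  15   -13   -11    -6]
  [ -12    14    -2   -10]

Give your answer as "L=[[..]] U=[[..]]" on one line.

  row1 -= -3·row0 → [0,-3,4,4]
  row2 -= -5·row0 → [0,12,-11,-11]
  row3 -= 4·row0 → [0,-6,-2,-6]
  row2 -= -4·row1 → [0,0,5,5]
  row3 -= 2·row1 → [0,0,-10,-14]
  row3 -= -2·row2 → [0,0,0,-4]

L=[[1,0,0,0],[-3,1,0,0],[-5,-4,1,0],[4,2,-2,1]] U=[[-3,5,0,-1],[0,-3,4,4],[0,0,5,5],[0,0,0,-4]]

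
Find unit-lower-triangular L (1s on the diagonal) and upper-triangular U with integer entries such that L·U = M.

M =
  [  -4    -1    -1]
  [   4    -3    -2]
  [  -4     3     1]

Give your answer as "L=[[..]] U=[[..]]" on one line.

L=[[1,0,0],[-1,1,0],[1,-1,1]] U=[[-4,-1,-1],[0,-4,-3],[0,0,-1]]

  r1 -= -1·r0 → [0,-4,-3]
  r2 -= 1·r0 → [0,4,2]
  r2 -= -1·r1 → [0,0,-1]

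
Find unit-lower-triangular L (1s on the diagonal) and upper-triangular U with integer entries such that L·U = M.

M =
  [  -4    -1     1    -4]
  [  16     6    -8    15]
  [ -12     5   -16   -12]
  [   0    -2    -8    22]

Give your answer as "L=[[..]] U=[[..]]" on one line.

L=[[1,0,0,0],[-4,1,0,0],[3,4,1,0],[0,-1,4,1]] U=[[-4,-1,1,-4],[0,2,-4,-1],[0,0,-3,4],[0,0,0,5]]

  r1 -= -4·r0 → [0,2,-4,-1]
  r2 -= 3·r0 → [0,8,-19,0]
  r3 -= 0·r0 → [0,-2,-8,22]
  r2 -= 4·r1 → [0,0,-3,4]
  r3 -= -1·r1 → [0,0,-12,21]
  r3 -= 4·r2 → [0,0,0,5]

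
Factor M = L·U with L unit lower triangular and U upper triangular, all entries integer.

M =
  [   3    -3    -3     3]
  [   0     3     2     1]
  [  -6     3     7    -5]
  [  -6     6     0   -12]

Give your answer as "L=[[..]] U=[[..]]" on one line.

  r1 -= 0·r0 → [0,3,2,1]
  r2 -= -2·r0 → [0,-3,1,1]
  r3 -= -2·r0 → [0,0,-6,-6]
  r2 -= -1·r1 → [0,0,3,2]
  r3 -= 0·r1 → [0,0,-6,-6]
  r3 -= -2·r2 → [0,0,0,-2]

L=[[1,0,0,0],[0,1,0,0],[-2,-1,1,0],[-2,0,-2,1]] U=[[3,-3,-3,3],[0,3,2,1],[0,0,3,2],[0,0,0,-2]]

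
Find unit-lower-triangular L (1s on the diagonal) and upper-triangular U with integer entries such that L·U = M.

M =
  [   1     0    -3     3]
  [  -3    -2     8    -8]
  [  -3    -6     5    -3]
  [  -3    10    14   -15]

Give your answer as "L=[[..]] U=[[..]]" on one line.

  r1 -= -3·r0 → [0,-2,-1,1]
  r2 -= -3·r0 → [0,-6,-4,6]
  r3 -= -3·r0 → [0,10,5,-6]
  r2 -= 3·r1 → [0,0,-1,3]
  r3 -= -5·r1 → [0,0,0,-1]
  r3 -= 0·r2 → [0,0,0,-1]

L=[[1,0,0,0],[-3,1,0,0],[-3,3,1,0],[-3,-5,0,1]] U=[[1,0,-3,3],[0,-2,-1,1],[0,0,-1,3],[0,0,0,-1]]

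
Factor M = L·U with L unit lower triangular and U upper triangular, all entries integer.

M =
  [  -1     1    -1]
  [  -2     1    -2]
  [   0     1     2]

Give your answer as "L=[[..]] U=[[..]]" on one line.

  r1 -= 2·r0 → [0,-1,0]
  r2 -= 0·r0 → [0,1,2]
  r2 -= -1·r1 → [0,0,2]

L=[[1,0,0],[2,1,0],[0,-1,1]] U=[[-1,1,-1],[0,-1,0],[0,0,2]]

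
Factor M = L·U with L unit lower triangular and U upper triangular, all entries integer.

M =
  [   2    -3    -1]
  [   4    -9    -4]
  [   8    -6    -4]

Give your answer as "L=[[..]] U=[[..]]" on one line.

L=[[1,0,0],[2,1,0],[4,-2,1]] U=[[2,-3,-1],[0,-3,-2],[0,0,-4]]

  r1 -= 2·r0 → [0,-3,-2]
  r2 -= 4·r0 → [0,6,0]
  r2 -= -2·r1 → [0,0,-4]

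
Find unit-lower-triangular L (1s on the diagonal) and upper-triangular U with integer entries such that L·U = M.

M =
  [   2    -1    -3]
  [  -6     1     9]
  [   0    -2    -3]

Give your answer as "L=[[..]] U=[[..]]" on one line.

L=[[1,0,0],[-3,1,0],[0,1,1]] U=[[2,-1,-3],[0,-2,0],[0,0,-3]]

  row1 -= -3·row0 → [0,-2,0]
  row2 -= 0·row0 → [0,-2,-3]
  row2 -= 1·row1 → [0,0,-3]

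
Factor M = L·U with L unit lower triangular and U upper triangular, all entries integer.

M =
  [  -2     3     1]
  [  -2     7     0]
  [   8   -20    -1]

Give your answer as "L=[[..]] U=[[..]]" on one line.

L=[[1,0,0],[1,1,0],[-4,-2,1]] U=[[-2,3,1],[0,4,-1],[0,0,1]]

  r1 -= 1·r0 → [0,4,-1]
  r2 -= -4·r0 → [0,-8,3]
  r2 -= -2·r1 → [0,0,1]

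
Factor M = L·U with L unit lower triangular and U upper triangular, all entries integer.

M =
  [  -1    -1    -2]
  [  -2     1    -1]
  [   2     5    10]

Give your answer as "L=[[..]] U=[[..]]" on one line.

  r1 -= 2·r0 → [0,3,3]
  r2 -= -2·r0 → [0,3,6]
  r2 -= 1·r1 → [0,0,3]

L=[[1,0,0],[2,1,0],[-2,1,1]] U=[[-1,-1,-2],[0,3,3],[0,0,3]]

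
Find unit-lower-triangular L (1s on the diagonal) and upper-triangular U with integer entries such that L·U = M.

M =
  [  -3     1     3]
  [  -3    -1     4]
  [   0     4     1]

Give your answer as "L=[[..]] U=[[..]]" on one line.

L=[[1,0,0],[1,1,0],[0,-2,1]] U=[[-3,1,3],[0,-2,1],[0,0,3]]

  R1 -= 1·R0 → [0,-2,1]
  R2 -= 0·R0 → [0,4,1]
  R2 -= -2·R1 → [0,0,3]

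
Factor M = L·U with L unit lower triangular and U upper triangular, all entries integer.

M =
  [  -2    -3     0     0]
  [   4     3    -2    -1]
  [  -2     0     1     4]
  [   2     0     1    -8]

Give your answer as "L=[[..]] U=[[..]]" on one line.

L=[[1,0,0,0],[-2,1,0,0],[1,-1,1,0],[-1,1,-3,1]] U=[[-2,-3,0,0],[0,-3,-2,-1],[0,0,-1,3],[0,0,0,2]]

  row1 -= -2·row0 → [0,-3,-2,-1]
  row2 -= 1·row0 → [0,3,1,4]
  row3 -= -1·row0 → [0,-3,1,-8]
  row2 -= -1·row1 → [0,0,-1,3]
  row3 -= 1·row1 → [0,0,3,-7]
  row3 -= -3·row2 → [0,0,0,2]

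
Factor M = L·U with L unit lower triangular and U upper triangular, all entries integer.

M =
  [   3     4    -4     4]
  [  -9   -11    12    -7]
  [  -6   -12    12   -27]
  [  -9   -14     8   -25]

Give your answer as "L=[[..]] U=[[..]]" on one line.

L=[[1,0,0,0],[-3,1,0,0],[-2,-4,1,0],[-3,-2,-1,1]] U=[[3,4,-4,4],[0,1,0,5],[0,0,4,1],[0,0,0,-2]]

  R1 -= -3·R0 → [0,1,0,5]
  R2 -= -2·R0 → [0,-4,4,-19]
  R3 -= -3·R0 → [0,-2,-4,-13]
  R2 -= -4·R1 → [0,0,4,1]
  R3 -= -2·R1 → [0,0,-4,-3]
  R3 -= -1·R2 → [0,0,0,-2]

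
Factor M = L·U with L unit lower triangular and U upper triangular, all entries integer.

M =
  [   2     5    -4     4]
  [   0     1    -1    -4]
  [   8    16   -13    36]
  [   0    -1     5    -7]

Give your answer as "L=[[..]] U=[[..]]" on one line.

  r1 -= 0·r0 → [0,1,-1,-4]
  r2 -= 4·r0 → [0,-4,3,20]
  r3 -= 0·r0 → [0,-1,5,-7]
  r2 -= -4·r1 → [0,0,-1,4]
  r3 -= -1·r1 → [0,0,4,-11]
  r3 -= -4·r2 → [0,0,0,5]

L=[[1,0,0,0],[0,1,0,0],[4,-4,1,0],[0,-1,-4,1]] U=[[2,5,-4,4],[0,1,-1,-4],[0,0,-1,4],[0,0,0,5]]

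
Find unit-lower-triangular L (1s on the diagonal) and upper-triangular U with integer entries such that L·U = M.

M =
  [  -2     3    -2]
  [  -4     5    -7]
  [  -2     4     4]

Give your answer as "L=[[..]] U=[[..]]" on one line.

L=[[1,0,0],[2,1,0],[1,-1,1]] U=[[-2,3,-2],[0,-1,-3],[0,0,3]]

  R1 -= 2·R0 → [0,-1,-3]
  R2 -= 1·R0 → [0,1,6]
  R2 -= -1·R1 → [0,0,3]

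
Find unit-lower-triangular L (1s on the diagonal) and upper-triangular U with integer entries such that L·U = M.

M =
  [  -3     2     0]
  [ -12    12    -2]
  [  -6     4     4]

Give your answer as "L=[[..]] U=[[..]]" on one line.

L=[[1,0,0],[4,1,0],[2,0,1]] U=[[-3,2,0],[0,4,-2],[0,0,4]]

  row1 -= 4·row0 → [0,4,-2]
  row2 -= 2·row0 → [0,0,4]
  row2 -= 0·row1 → [0,0,4]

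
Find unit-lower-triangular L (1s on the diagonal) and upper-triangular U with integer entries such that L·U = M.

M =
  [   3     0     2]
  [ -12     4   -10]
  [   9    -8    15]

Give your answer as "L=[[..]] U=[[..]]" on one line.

  R1 -= -4·R0 → [0,4,-2]
  R2 -= 3·R0 → [0,-8,9]
  R2 -= -2·R1 → [0,0,5]

L=[[1,0,0],[-4,1,0],[3,-2,1]] U=[[3,0,2],[0,4,-2],[0,0,5]]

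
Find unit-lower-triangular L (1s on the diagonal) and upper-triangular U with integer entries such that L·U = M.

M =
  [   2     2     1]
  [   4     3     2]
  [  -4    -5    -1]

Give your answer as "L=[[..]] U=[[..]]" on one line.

  R1 -= 2·R0 → [0,-1,0]
  R2 -= -2·R0 → [0,-1,1]
  R2 -= 1·R1 → [0,0,1]

L=[[1,0,0],[2,1,0],[-2,1,1]] U=[[2,2,1],[0,-1,0],[0,0,1]]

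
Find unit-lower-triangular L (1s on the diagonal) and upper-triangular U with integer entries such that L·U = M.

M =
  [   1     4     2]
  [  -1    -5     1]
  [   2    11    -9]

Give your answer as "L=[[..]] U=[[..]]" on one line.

  row1 -= -1·row0 → [0,-1,3]
  row2 -= 2·row0 → [0,3,-13]
  row2 -= -3·row1 → [0,0,-4]

L=[[1,0,0],[-1,1,0],[2,-3,1]] U=[[1,4,2],[0,-1,3],[0,0,-4]]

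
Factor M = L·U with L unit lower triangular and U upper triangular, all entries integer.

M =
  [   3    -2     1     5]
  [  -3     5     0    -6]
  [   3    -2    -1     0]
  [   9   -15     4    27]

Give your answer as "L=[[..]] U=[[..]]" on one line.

L=[[1,0,0,0],[-1,1,0,0],[1,0,1,0],[3,-3,-2,1]] U=[[3,-2,1,5],[0,3,1,-1],[0,0,-2,-5],[0,0,0,-1]]

  r1 -= -1·r0 → [0,3,1,-1]
  r2 -= 1·r0 → [0,0,-2,-5]
  r3 -= 3·r0 → [0,-9,1,12]
  r2 -= 0·r1 → [0,0,-2,-5]
  r3 -= -3·r1 → [0,0,4,9]
  r3 -= -2·r2 → [0,0,0,-1]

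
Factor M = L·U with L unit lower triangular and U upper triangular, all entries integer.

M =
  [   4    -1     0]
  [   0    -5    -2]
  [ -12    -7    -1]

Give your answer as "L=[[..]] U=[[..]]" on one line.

  R1 -= 0·R0 → [0,-5,-2]
  R2 -= -3·R0 → [0,-10,-1]
  R2 -= 2·R1 → [0,0,3]

L=[[1,0,0],[0,1,0],[-3,2,1]] U=[[4,-1,0],[0,-5,-2],[0,0,3]]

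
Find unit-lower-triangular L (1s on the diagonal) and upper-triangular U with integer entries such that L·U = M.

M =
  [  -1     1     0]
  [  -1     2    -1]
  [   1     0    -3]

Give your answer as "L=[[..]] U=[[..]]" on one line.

  R1 -= 1·R0 → [0,1,-1]
  R2 -= -1·R0 → [0,1,-3]
  R2 -= 1·R1 → [0,0,-2]

L=[[1,0,0],[1,1,0],[-1,1,1]] U=[[-1,1,0],[0,1,-1],[0,0,-2]]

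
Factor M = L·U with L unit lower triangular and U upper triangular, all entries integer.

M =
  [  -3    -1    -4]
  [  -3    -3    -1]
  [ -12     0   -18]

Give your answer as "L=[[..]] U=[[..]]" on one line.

  R1 -= 1·R0 → [0,-2,3]
  R2 -= 4·R0 → [0,4,-2]
  R2 -= -2·R1 → [0,0,4]

L=[[1,0,0],[1,1,0],[4,-2,1]] U=[[-3,-1,-4],[0,-2,3],[0,0,4]]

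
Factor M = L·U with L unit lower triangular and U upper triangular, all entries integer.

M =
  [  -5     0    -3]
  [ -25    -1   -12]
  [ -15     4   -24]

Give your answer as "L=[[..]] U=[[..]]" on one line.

L=[[1,0,0],[5,1,0],[3,-4,1]] U=[[-5,0,-3],[0,-1,3],[0,0,-3]]

  R1 -= 5·R0 → [0,-1,3]
  R2 -= 3·R0 → [0,4,-15]
  R2 -= -4·R1 → [0,0,-3]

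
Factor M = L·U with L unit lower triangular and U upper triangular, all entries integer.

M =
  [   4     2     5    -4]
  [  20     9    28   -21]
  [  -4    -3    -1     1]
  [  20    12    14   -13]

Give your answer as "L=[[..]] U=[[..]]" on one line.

  row1 -= 5·row0 → [0,-1,3,-1]
  row2 -= -1·row0 → [0,-1,4,-3]
  row3 -= 5·row0 → [0,2,-11,7]
  row2 -= 1·row1 → [0,0,1,-2]
  row3 -= -2·row1 → [0,0,-5,5]
  row3 -= -5·row2 → [0,0,0,-5]

L=[[1,0,0,0],[5,1,0,0],[-1,1,1,0],[5,-2,-5,1]] U=[[4,2,5,-4],[0,-1,3,-1],[0,0,1,-2],[0,0,0,-5]]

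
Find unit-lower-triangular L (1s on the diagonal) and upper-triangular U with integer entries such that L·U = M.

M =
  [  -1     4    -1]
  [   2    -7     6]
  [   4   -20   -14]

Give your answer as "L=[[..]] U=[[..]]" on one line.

  R1 -= -2·R0 → [0,1,4]
  R2 -= -4·R0 → [0,-4,-18]
  R2 -= -4·R1 → [0,0,-2]

L=[[1,0,0],[-2,1,0],[-4,-4,1]] U=[[-1,4,-1],[0,1,4],[0,0,-2]]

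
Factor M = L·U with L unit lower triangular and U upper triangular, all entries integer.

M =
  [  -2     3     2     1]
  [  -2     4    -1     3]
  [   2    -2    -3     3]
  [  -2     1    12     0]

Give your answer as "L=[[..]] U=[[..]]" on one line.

L=[[1,0,0,0],[1,1,0,0],[-1,1,1,0],[1,-2,2,1]] U=[[-2,3,2,1],[0,1,-3,2],[0,0,2,2],[0,0,0,-1]]

  R1 -= 1·R0 → [0,1,-3,2]
  R2 -= -1·R0 → [0,1,-1,4]
  R3 -= 1·R0 → [0,-2,10,-1]
  R2 -= 1·R1 → [0,0,2,2]
  R3 -= -2·R1 → [0,0,4,3]
  R3 -= 2·R2 → [0,0,0,-1]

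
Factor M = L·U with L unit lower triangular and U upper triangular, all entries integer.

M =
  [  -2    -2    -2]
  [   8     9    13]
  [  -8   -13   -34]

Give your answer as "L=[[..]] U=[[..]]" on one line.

  R1 -= -4·R0 → [0,1,5]
  R2 -= 4·R0 → [0,-5,-26]
  R2 -= -5·R1 → [0,0,-1]

L=[[1,0,0],[-4,1,0],[4,-5,1]] U=[[-2,-2,-2],[0,1,5],[0,0,-1]]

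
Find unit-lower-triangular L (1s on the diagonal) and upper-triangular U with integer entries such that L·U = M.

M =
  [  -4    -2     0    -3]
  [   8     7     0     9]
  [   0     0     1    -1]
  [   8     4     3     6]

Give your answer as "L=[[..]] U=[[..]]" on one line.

L=[[1,0,0,0],[-2,1,0,0],[0,0,1,0],[-2,0,3,1]] U=[[-4,-2,0,-3],[0,3,0,3],[0,0,1,-1],[0,0,0,3]]

  r1 -= -2·r0 → [0,3,0,3]
  r2 -= 0·r0 → [0,0,1,-1]
  r3 -= -2·r0 → [0,0,3,0]
  r2 -= 0·r1 → [0,0,1,-1]
  r3 -= 0·r1 → [0,0,3,0]
  r3 -= 3·r2 → [0,0,0,3]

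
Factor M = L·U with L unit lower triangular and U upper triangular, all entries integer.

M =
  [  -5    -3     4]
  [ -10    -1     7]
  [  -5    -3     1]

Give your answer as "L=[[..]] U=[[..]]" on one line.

L=[[1,0,0],[2,1,0],[1,0,1]] U=[[-5,-3,4],[0,5,-1],[0,0,-3]]

  r1 -= 2·r0 → [0,5,-1]
  r2 -= 1·r0 → [0,0,-3]
  r2 -= 0·r1 → [0,0,-3]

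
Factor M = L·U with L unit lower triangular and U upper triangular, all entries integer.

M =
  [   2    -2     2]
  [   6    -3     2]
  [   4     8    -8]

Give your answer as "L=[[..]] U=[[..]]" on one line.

L=[[1,0,0],[3,1,0],[2,4,1]] U=[[2,-2,2],[0,3,-4],[0,0,4]]

  R1 -= 3·R0 → [0,3,-4]
  R2 -= 2·R0 → [0,12,-12]
  R2 -= 4·R1 → [0,0,4]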